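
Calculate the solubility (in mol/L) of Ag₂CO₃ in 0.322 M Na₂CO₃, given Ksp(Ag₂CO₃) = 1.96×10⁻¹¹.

3.90×10⁻⁶ M

Ag₂CO₃(s) ⇌ 2 Ag⁺(aq) + CO₃²⁻(aq)
With CO₃²⁻ already at 0.322 M and s small, take [CO₃²⁻] ≈ 0.322 M and [Ag⁺] = 2s.
Ksp = [Ag⁺]^2[CO₃²⁻] = (2s)^2(0.322)
(2s)^2 = 1.96×10⁻¹¹ / (0.322) = 6.09×10⁻¹¹
s = 3.90×10⁻⁶ M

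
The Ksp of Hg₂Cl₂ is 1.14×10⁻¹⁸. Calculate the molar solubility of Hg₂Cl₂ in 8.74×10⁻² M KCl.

1.49×10⁻¹⁶ M

Hg₂Cl₂(s) ⇌ Hg₂²⁺(aq) + 2 Cl⁻(aq)
The solution already contains Cl⁻ at 8.74×10⁻² M. Let s be the molar solubility of Hg₂Cl₂.
[Cl⁻] ≈ 8.74×10⁻² M (common ion dominates); [Hg₂²⁺] = s.
Ksp = [Hg₂²⁺][Cl⁻]^2 = s(8.74×10⁻²)^2
s = 1.14×10⁻¹⁸ / (8.74×10⁻²)^2 = 1.49×10⁻¹⁶
s = 1.49×10⁻¹⁶ M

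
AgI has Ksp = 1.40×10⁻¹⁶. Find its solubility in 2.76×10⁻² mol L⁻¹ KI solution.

AgI(s) ⇌ Ag⁺(aq) + I⁻(aq)
The solution already contains I⁻ at 2.76×10⁻² mol L⁻¹. Let s be the molar solubility of AgI.
[I⁻] ≈ 2.76×10⁻² mol L⁻¹ (common ion dominates); [Ag⁺] = s.
Ksp = [Ag⁺][I⁻] = s(2.76×10⁻²)
s = 1.40×10⁻¹⁶ / (2.76×10⁻²) = 5.07×10⁻¹⁵
s = 5.07×10⁻¹⁵ mol L⁻¹

5.07×10⁻¹⁵ M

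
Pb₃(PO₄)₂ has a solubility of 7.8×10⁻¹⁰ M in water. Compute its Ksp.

Ksp = 3.1×10⁻⁴⁴

Pb₃(PO₄)₂(s) ⇌ 3 Pb²⁺(aq) + 2 PO₄³⁻(aq)
With molar solubility s: [Pb²⁺] = 3s, [PO₄³⁻] = 2s.
Ksp = [Pb²⁺]^3[PO₄³⁻]^2 = (3s)^3 · (2s)^2 = 108s^5
Ksp = 108 × (7.8×10⁻¹⁰)^5 = 3.1×10⁻⁴⁴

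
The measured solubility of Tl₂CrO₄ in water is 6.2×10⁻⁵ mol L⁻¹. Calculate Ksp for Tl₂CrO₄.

Tl₂CrO₄(s) ⇌ 2 Tl⁺(aq) + CrO₄²⁻(aq)
Let s be the molar solubility. Then [Tl⁺] = 2s and [CrO₄²⁻] = s.
Ksp = [Tl⁺]^2[CrO₄²⁻] = (2s)^2 · s = 4s^3
Ksp = 4 × (6.2×10⁻⁵)^3 = 9.5×10⁻¹³

Ksp = 9.5×10⁻¹³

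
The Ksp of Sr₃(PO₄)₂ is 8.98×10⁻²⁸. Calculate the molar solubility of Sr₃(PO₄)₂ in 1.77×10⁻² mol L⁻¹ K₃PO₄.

Sr₃(PO₄)₂(s) ⇌ 3 Sr²⁺(aq) + 2 PO₄³⁻(aq)
Let s be the solubility of Sr₃(PO₄)₂ here. The common ion gives [PO₄³⁻] ≈ 1.77×10⁻² mol L⁻¹, and [Sr²⁺] = 3s.
Ksp = [Sr²⁺]^3[PO₄³⁻]^2 = (3s)^3(1.77×10⁻²)^2
(3s)^3 = 8.98×10⁻²⁸ / (1.77×10⁻²)^2 = 2.87×10⁻²⁴
s = 4.74×10⁻⁹ mol L⁻¹

4.74×10⁻⁹ M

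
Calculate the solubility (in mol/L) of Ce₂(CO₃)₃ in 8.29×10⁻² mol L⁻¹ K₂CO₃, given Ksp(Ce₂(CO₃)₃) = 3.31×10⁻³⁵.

Ce₂(CO₃)₃(s) ⇌ 2 Ce³⁺(aq) + 3 CO₃²⁻(aq)
Let s be the solubility of Ce₂(CO₃)₃ here. The common ion gives [CO₃²⁻] ≈ 8.29×10⁻² mol L⁻¹, and [Ce³⁺] = 2s.
Ksp = [Ce³⁺]^2[CO₃²⁻]^3 = (2s)^2(8.29×10⁻²)^3
(2s)^2 = 3.31×10⁻³⁵ / (8.29×10⁻²)^3 = 5.81×10⁻³²
s = 1.21×10⁻¹⁶ mol L⁻¹

1.21×10⁻¹⁶ M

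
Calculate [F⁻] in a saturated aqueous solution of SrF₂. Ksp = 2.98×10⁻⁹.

1.81×10⁻³ M

SrF₂(s) ⇌ Sr²⁺(aq) + 2 F⁻(aq)
With molar solubility s: [Sr²⁺] = s, [F⁻] = 2s.
Ksp = [Sr²⁺][F⁻]^2 = s · (2s)^2 = 4s^3 = 2.98×10⁻⁹
s = 9.07×10⁻⁴ M
[F⁻] = 2s = 1.81×10⁻³ M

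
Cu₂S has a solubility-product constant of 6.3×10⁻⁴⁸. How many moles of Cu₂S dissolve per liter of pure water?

Cu₂S(s) ⇌ 2 Cu⁺(aq) + S²⁻(aq)
If s mol/L of Cu₂S dissolves, [Cu⁺] = 2s and [S²⁻] = s.
Ksp = [Cu⁺]^2[S²⁻] = (2s)^2 · s = 4s^3
4s^3 = 6.3×10⁻⁴⁸  ⇒  s^3 = 1.6×10⁻⁴⁸
s = (1.6×10⁻⁴⁸)^(1/3) = 1.2×10⁻¹⁶ mol/L

1.2×10⁻¹⁶ M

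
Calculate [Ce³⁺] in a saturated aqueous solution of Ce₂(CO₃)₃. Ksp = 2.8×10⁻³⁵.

9.6×10⁻⁸ M

Ce₂(CO₃)₃(s) ⇌ 2 Ce³⁺(aq) + 3 CO₃²⁻(aq)
Call the molar solubility s, so that [Ce³⁺] = 2s and [CO₃²⁻] = 3s.
Ksp = [Ce³⁺]^2[CO₃²⁻]^3 = (2s)^2 · (3s)^3 = 108s^5 = 2.8×10⁻³⁵
s = 4.8×10⁻⁸ mol L⁻¹
[Ce³⁺] = 2s = 9.6×10⁻⁸ mol L⁻¹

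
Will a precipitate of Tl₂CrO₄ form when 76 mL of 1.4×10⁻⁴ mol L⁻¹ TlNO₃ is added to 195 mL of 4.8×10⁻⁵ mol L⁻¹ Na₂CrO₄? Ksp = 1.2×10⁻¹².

No

After mixing, V = 76 mL + 195 mL = 271 mL.
[Tl⁺] = (1.4×10⁻⁴)(76)/271 = 3.9×10⁻⁵ mol L⁻¹
[CrO₄²⁻] = (4.8×10⁻⁵)(195)/271 = 3.5×10⁻⁵ mol L⁻¹
Q = [Tl⁺]^2[CrO₄²⁻] = 5.3×10⁻¹⁴
Q < Ksp (5.3×10⁻¹⁴ vs 1.2×10⁻¹²); the solution remains unsaturated and no precipitate forms.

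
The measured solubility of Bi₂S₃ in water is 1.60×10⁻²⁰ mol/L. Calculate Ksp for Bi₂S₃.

Bi₂S₃(s) ⇌ 2 Bi³⁺(aq) + 3 S²⁻(aq)
Call the molar solubility s, so that [Bi³⁺] = 2s and [S²⁻] = 3s.
Ksp = [Bi³⁺]^2[S²⁻]^3 = (2s)^2 · (3s)^3 = 108s^5
Ksp = 108 × (1.60×10⁻²⁰)^5 = 1.13×10⁻⁹⁷

Ksp = 1.13×10⁻⁹⁷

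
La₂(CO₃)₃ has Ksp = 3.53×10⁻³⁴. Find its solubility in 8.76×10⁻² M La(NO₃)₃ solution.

1.19×10⁻¹¹ M

La₂(CO₃)₃(s) ⇌ 2 La³⁺(aq) + 3 CO₃²⁻(aq)
With La³⁺ already at 8.76×10⁻² M and s small, take [La³⁺] ≈ 8.76×10⁻² M and [CO₃²⁻] = 3s.
Ksp = [La³⁺]^2[CO₃²⁻]^3 = (8.76×10⁻²)^2(3s)^3
(3s)^3 = 3.53×10⁻³⁴ / (8.76×10⁻²)^2 = 4.60×10⁻³²
s = 1.19×10⁻¹¹ M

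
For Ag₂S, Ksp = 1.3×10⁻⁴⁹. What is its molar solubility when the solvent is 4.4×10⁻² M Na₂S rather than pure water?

Ag₂S(s) ⇌ 2 Ag⁺(aq) + S²⁻(aq)
Let s be the solubility of Ag₂S here. The common ion gives [S²⁻] ≈ 4.4×10⁻² M, and [Ag⁺] = 2s.
Ksp = [Ag⁺]^2[S²⁻] = (2s)^2(4.4×10⁻²)
(2s)^2 = 1.3×10⁻⁴⁹ / (4.4×10⁻²) = 3.0×10⁻⁴⁸
s = 8.6×10⁻²⁵ M

8.6×10⁻²⁵ M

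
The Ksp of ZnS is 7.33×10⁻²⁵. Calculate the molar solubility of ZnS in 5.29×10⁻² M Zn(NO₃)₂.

1.39×10⁻²³ M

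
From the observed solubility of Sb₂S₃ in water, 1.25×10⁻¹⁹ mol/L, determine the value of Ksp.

Ksp = 3.30×10⁻⁹³

Sb₂S₃(s) ⇌ 2 Sb³⁺(aq) + 3 S²⁻(aq)
With molar solubility s: [Sb³⁺] = 2s, [S²⁻] = 3s.
Ksp = [Sb³⁺]^2[S²⁻]^3 = (2s)^2 · (3s)^3 = 108s^5
Ksp = 108 × (1.25×10⁻¹⁹)^5 = 3.30×10⁻⁹³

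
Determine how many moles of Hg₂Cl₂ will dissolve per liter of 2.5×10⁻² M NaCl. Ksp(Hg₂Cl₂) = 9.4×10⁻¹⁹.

Hg₂Cl₂(s) ⇌ Hg₂²⁺(aq) + 2 Cl⁻(aq)
Cl⁻ is already present at 2.5×10⁻² M. If s mol/L of Hg₂Cl₂ dissolves, [Hg₂²⁺] = s while [Cl⁻] ≈ 2.5×10⁻² M.
Ksp = [Hg₂²⁺][Cl⁻]^2 = s(2.5×10⁻²)^2
s = 9.4×10⁻¹⁹ / (2.5×10⁻²)^2 = 1.5×10⁻¹⁵
s = 1.5×10⁻¹⁵ M

1.5×10⁻¹⁵ M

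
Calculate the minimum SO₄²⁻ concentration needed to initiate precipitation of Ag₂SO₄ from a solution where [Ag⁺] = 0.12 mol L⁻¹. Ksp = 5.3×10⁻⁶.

The threshold for precipitation is Q = Ksp.
Ag₂SO₄(s) ⇌ 2 Ag⁺(aq) + SO₄²⁻(aq)
Ksp = [Ag⁺]^2[SO₄²⁻] = [SO₄²⁻](0.12)^2
[SO₄²⁻] = 5.3×10⁻⁶ / (0.12)^2 = 3.7×10⁻⁴
[SO₄²⁻] = 3.7×10⁻⁴ mol L⁻¹

3.7×10⁻⁴ M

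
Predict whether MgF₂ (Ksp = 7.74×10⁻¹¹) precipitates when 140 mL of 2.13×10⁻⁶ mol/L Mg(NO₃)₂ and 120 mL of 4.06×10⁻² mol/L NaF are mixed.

Yes

Total volume after mixing = 140 + 120 = 260 mL.
[Mg²⁺] = (2.13×10⁻⁶)(140)/260 = 1.15×10⁻⁶ mol/L
[F⁻] = (4.06×10⁻²)(120)/260 = 1.87×10⁻² mol/L
Q = [Mg²⁺][F⁻]^2 = 4.03×10⁻¹⁰
Because Q > Ksp (4.03×10⁻¹⁰ vs 7.74×10⁻¹¹), a precipitate of MgF₂ forms.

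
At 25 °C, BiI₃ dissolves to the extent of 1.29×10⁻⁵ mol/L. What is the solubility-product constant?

BiI₃(s) ⇌ Bi³⁺(aq) + 3 I⁻(aq)
Let s be the molar solubility. Then [Bi³⁺] = s and [I⁻] = 3s.
Ksp = [Bi³⁺][I⁻]^3 = s · (3s)^3 = 27s^4
Ksp = 27 × (1.29×10⁻⁵)^4 = 7.48×10⁻¹⁹

Ksp = 7.48×10⁻¹⁹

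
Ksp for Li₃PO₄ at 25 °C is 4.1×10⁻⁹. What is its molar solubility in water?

Li₃PO₄(s) ⇌ 3 Li⁺(aq) + PO₄³⁻(aq)
Call the molar solubility s, so that [Li⁺] = 3s and [PO₄³⁻] = s.
Ksp = [Li⁺]^3[PO₄³⁻] = (3s)^3 · s = 27s^4
27s^4 = 4.1×10⁻⁹  ⇒  s^4 = 1.5×10⁻¹⁰
Taking the 4th root, s = 3.5×10⁻³ mol/L.

3.5×10⁻³ M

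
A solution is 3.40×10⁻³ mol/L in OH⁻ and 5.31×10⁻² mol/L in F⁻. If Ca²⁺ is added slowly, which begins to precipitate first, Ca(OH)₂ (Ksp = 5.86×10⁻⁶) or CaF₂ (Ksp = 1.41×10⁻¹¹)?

CaF₂

Precipitation begins when Q = Ksp.
For Ca(OH)₂: [Ca²⁺] = (Ksp/[OH⁻]^2) = 0.507 mol/L
For CaF₂: [Ca²⁺] = (Ksp/[F⁻]^2) = 5.00×10⁻⁹ mol/L
Since CaF₂ needs less Ca²⁺ to reach saturation, it precipitates first.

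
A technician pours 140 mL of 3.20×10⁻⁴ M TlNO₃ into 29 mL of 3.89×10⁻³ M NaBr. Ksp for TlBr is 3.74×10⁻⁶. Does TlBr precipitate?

After mixing, V = 140 mL + 29 mL = 169 mL.
[Tl⁺] = (3.20×10⁻⁴)(140)/169 = 2.65×10⁻⁴ M
[Br⁻] = (3.89×10⁻³)(29)/169 = 6.68×10⁻⁴ M
Q = [Tl⁺][Br⁻] = 1.77×10⁻⁷
Since Q (1.77×10⁻⁷) is less than Ksp (3.74×10⁻⁶), no TlBr precipitates.

No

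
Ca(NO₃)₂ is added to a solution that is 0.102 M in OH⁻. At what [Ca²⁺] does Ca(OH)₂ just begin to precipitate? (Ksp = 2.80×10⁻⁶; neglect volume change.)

2.69×10⁻⁴ M

A salt starts to precipitate once the ion product Q reaches its Ksp.
Ca(OH)₂(s) ⇌ Ca²⁺(aq) + 2 OH⁻(aq)
Ksp = [Ca²⁺][OH⁻]^2 = [Ca²⁺](0.102)^2
[Ca²⁺] = 2.80×10⁻⁶ / (0.102)^2 = 2.69×10⁻⁴
[Ca²⁺] = 2.69×10⁻⁴ M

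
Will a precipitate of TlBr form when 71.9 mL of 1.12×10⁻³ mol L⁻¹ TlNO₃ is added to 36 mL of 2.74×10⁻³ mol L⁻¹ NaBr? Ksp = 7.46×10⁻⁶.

No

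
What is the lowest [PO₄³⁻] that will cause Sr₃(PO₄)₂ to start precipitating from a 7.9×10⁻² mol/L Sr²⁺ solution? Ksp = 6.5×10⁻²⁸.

1.1×10⁻¹² M

Each salt precipitates once Q = Ksp for that salt.
Sr₃(PO₄)₂(s) ⇌ 3 Sr²⁺(aq) + 2 PO₄³⁻(aq)
Ksp = [Sr²⁺]^3[PO₄³⁻]^2 = [PO₄³⁻]^2(7.9×10⁻²)^3
[PO₄³⁻]^2 = 6.5×10⁻²⁸ / (7.9×10⁻²)^3 = 1.3×10⁻²⁴
[PO₄³⁻] = 1.1×10⁻¹² mol/L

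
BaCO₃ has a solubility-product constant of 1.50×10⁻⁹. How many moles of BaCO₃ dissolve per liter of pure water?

3.87×10⁻⁵ M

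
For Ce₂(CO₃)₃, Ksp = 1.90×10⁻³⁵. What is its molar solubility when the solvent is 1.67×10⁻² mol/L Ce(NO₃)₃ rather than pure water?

1.36×10⁻¹¹ M

Ce₂(CO₃)₃(s) ⇌ 2 Ce³⁺(aq) + 3 CO₃²⁻(aq)
Let s be the solubility of Ce₂(CO₃)₃ here. The common ion gives [Ce³⁺] ≈ 1.67×10⁻² mol/L, and [CO₃²⁻] = 3s.
Ksp = [Ce³⁺]^2[CO₃²⁻]^3 = (1.67×10⁻²)^2(3s)^3
(3s)^3 = 1.90×10⁻³⁵ / (1.67×10⁻²)^2 = 6.81×10⁻³²
s = 1.36×10⁻¹¹ mol/L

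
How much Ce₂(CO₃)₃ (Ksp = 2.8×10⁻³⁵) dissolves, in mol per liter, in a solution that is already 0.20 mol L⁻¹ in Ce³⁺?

Ce₂(CO₃)₃(s) ⇌ 2 Ce³⁺(aq) + 3 CO₃²⁻(aq)
The solution already contains Ce³⁺ at 0.20 mol L⁻¹. Let s be the molar solubility of Ce₂(CO₃)₃.
[Ce³⁺] ≈ 0.20 mol L⁻¹ (common ion dominates); [CO₃²⁻] = 3s.
Ksp = [Ce³⁺]^2[CO₃²⁻]^3 = (0.20)^2(3s)^3
(3s)^3 = 2.8×10⁻³⁵ / (0.20)^2 = 7.0×10⁻³⁴
s = 3.0×10⁻¹² mol L⁻¹

3.0×10⁻¹² M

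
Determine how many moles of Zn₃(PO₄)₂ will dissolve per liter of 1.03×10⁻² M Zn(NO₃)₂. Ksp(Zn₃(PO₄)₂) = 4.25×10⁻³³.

Zn₃(PO₄)₂(s) ⇌ 3 Zn²⁺(aq) + 2 PO₄³⁻(aq)
Let s be the solubility of Zn₃(PO₄)₂ here. The common ion gives [Zn²⁺] ≈ 1.03×10⁻² M, and [PO₄³⁻] = 2s.
Ksp = [Zn²⁺]^3[PO₄³⁻]^2 = (1.03×10⁻²)^3(2s)^2
(2s)^2 = 4.25×10⁻³³ / (1.03×10⁻²)^3 = 3.89×10⁻²⁷
s = 3.12×10⁻¹⁴ M

3.12×10⁻¹⁴ M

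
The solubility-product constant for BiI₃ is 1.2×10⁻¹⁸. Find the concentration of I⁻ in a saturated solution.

BiI₃(s) ⇌ Bi³⁺(aq) + 3 I⁻(aq)
Call the molar solubility s, so that [Bi³⁺] = s and [I⁻] = 3s.
Ksp = [Bi³⁺][I⁻]^3 = s · (3s)^3 = 27s^4 = 1.2×10⁻¹⁸
s = 1.5×10⁻⁵ mol L⁻¹
[I⁻] = 3s = 4.4×10⁻⁵ mol L⁻¹

4.4×10⁻⁵ M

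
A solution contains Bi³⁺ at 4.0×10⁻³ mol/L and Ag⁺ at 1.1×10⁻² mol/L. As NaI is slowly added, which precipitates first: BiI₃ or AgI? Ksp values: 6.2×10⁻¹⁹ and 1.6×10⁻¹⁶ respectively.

Precipitation begins when Q = Ksp.
For BiI₃: [I⁻] = (Ksp/[Bi³⁺])^(1/3) = 5.4×10⁻⁶ mol/L
For AgI: [I⁻] = (Ksp/[Ag⁺]) = 1.5×10⁻¹⁴ mol/L
The smaller threshold [I⁻] is reached first, so AgI precipitates first.

AgI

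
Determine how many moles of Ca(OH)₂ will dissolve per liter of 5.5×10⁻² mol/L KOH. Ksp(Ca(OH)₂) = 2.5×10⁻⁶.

8.3×10⁻⁴ M

Ca(OH)₂(s) ⇌ Ca²⁺(aq) + 2 OH⁻(aq)
OH⁻ is already present at 5.5×10⁻² mol/L. If s mol/L of Ca(OH)₂ dissolves, [Ca²⁺] = s while [OH⁻] ≈ 5.5×10⁻² mol/L.
Ksp = [Ca²⁺][OH⁻]^2 = s(5.5×10⁻²)^2
s = 2.5×10⁻⁶ / (5.5×10⁻²)^2 = 8.3×10⁻⁴
s = 8.3×10⁻⁴ mol/L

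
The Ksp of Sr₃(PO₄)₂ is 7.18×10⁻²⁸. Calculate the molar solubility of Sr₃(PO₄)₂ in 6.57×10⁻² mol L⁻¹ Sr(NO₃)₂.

Sr₃(PO₄)₂(s) ⇌ 3 Sr²⁺(aq) + 2 PO₄³⁻(aq)
Let s be the solubility of Sr₃(PO₄)₂ here. The common ion gives [Sr²⁺] ≈ 6.57×10⁻² mol L⁻¹, and [PO₄³⁻] = 2s.
Ksp = [Sr²⁺]^3[PO₄³⁻]^2 = (6.57×10⁻²)^3(2s)^2
(2s)^2 = 7.18×10⁻²⁸ / (6.57×10⁻²)^3 = 2.53×10⁻²⁴
s = 7.96×10⁻¹³ mol L⁻¹

7.96×10⁻¹³ M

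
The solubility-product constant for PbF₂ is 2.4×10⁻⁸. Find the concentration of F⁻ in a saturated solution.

3.6×10⁻³ M

PbF₂(s) ⇌ Pb²⁺(aq) + 2 F⁻(aq)
If s mol/L of PbF₂ dissolves, [Pb²⁺] = s and [F⁻] = 2s.
Ksp = [Pb²⁺][F⁻]^2 = s · (2s)^2 = 4s^3 = 2.4×10⁻⁸
s = 1.8×10⁻³ mol L⁻¹
[F⁻] = 2s = 3.6×10⁻³ mol L⁻¹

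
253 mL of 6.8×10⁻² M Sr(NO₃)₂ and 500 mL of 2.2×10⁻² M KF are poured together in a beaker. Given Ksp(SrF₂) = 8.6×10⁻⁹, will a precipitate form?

Yes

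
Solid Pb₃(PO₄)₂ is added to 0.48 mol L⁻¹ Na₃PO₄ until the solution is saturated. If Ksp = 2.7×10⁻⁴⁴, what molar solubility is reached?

Pb₃(PO₄)₂(s) ⇌ 3 Pb²⁺(aq) + 2 PO₄³⁻(aq)
PO₄³⁻ is already present at 0.48 mol L⁻¹. If s mol/L of Pb₃(PO₄)₂ dissolves, [Pb²⁺] = 3s while [PO₄³⁻] ≈ 0.48 mol L⁻¹.
Ksp = [Pb²⁺]^3[PO₄³⁻]^2 = (3s)^3(0.48)^2
(3s)^3 = 2.7×10⁻⁴⁴ / (0.48)^2 = 1.2×10⁻⁴³
s = 1.6×10⁻¹⁵ mol L⁻¹

1.6×10⁻¹⁵ M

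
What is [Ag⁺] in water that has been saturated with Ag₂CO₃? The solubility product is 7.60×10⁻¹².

2.48×10⁻⁴ M

Ag₂CO₃(s) ⇌ 2 Ag⁺(aq) + CO₃²⁻(aq)
If s mol/L of Ag₂CO₃ dissolves, [Ag⁺] = 2s and [CO₃²⁻] = s.
Ksp = [Ag⁺]^2[CO₃²⁻] = (2s)^2 · s = 4s^3 = 7.60×10⁻¹²
s = 1.24×10⁻⁴ M
[Ag⁺] = 2s = 2.48×10⁻⁴ M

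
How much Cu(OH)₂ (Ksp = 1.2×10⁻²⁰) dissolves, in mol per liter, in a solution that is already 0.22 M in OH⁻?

2.5×10⁻¹⁹ M

Cu(OH)₂(s) ⇌ Cu²⁺(aq) + 2 OH⁻(aq)
The solution already contains OH⁻ at 0.22 M. Let s be the molar solubility of Cu(OH)₂.
[OH⁻] ≈ 0.22 M (common ion dominates); [Cu²⁺] = s.
Ksp = [Cu²⁺][OH⁻]^2 = s(0.22)^2
s = 1.2×10⁻²⁰ / (0.22)^2 = 2.5×10⁻¹⁹
s = 2.5×10⁻¹⁹ M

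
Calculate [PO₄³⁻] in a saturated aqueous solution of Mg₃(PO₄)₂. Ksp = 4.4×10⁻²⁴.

Mg₃(PO₄)₂(s) ⇌ 3 Mg²⁺(aq) + 2 PO₄³⁻(aq)
Call the molar solubility s, so that [Mg²⁺] = 3s and [PO₄³⁻] = 2s.
Ksp = [Mg²⁺]^3[PO₄³⁻]^2 = (3s)^3 · (2s)^2 = 108s^5 = 4.4×10⁻²⁴
s = 8.4×10⁻⁶ mol/L
[PO₄³⁻] = 2s = 1.7×10⁻⁵ mol/L

1.7×10⁻⁵ M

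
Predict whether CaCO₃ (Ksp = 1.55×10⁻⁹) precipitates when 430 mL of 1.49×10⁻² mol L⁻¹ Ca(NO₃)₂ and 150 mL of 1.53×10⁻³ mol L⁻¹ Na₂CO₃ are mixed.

Yes

The combined volume is 580 mL.
[Ca²⁺] = (1.49×10⁻²)(430)/580 = 1.10×10⁻² mol L⁻¹
[CO₃²⁻] = (1.53×10⁻³)(150)/580 = 3.96×10⁻⁴ mol L⁻¹
Q = [Ca²⁺][CO₃²⁻] = 4.37×10⁻⁶
Because Q > Ksp (4.37×10⁻⁶ vs 1.55×10⁻⁹), a precipitate of CaCO₃ forms.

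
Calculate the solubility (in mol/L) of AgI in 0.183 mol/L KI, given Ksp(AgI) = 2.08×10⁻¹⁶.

1.14×10⁻¹⁵ M

AgI(s) ⇌ Ag⁺(aq) + I⁻(aq)
The solution already contains I⁻ at 0.183 mol/L. Let s be the molar solubility of AgI.
[I⁻] ≈ 0.183 mol/L (common ion dominates); [Ag⁺] = s.
Ksp = [Ag⁺][I⁻] = s(0.183)
s = 2.08×10⁻¹⁶ / (0.183) = 1.14×10⁻¹⁵
s = 1.14×10⁻¹⁵ mol/L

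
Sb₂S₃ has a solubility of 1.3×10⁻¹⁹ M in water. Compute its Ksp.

Sb₂S₃(s) ⇌ 2 Sb³⁺(aq) + 3 S²⁻(aq)
Let s be the molar solubility. Then [Sb³⁺] = 2s and [S²⁻] = 3s.
Ksp = [Sb³⁺]^2[S²⁻]^3 = (2s)^2 · (3s)^3 = 108s^5
Ksp = 108 × (1.3×10⁻¹⁹)^5 = 4.0×10⁻⁹³

Ksp = 4.0×10⁻⁹³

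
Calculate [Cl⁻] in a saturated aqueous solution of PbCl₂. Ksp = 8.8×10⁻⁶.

PbCl₂(s) ⇌ Pb²⁺(aq) + 2 Cl⁻(aq)
With molar solubility s: [Pb²⁺] = s, [Cl⁻] = 2s.
Ksp = [Pb²⁺][Cl⁻]^2 = s · (2s)^2 = 4s^3 = 8.8×10⁻⁶
s = 1.3×10⁻² mol L⁻¹
[Cl⁻] = 2s = 2.6×10⁻² mol L⁻¹

2.6×10⁻² M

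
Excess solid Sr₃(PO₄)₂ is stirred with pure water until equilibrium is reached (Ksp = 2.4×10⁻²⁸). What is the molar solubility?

1.2×10⁻⁶ M

Sr₃(PO₄)₂(s) ⇌ 3 Sr²⁺(aq) + 2 PO₄³⁻(aq)
Let s be the molar solubility. Then [Sr²⁺] = 3s and [PO₄³⁻] = 2s.
Ksp = [Sr²⁺]^3[PO₄³⁻]^2 = (3s)^3 · (2s)^2 = 108s^5
108s^5 = 2.4×10⁻²⁸  ⇒  s^5 = 2.2×10⁻³⁰
s = (2.2×10⁻³⁰)^(1/5) = 1.2×10⁻⁶ M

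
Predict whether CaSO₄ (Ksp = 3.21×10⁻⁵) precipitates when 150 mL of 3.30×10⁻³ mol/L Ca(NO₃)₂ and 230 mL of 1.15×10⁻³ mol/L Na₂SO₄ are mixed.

No

Total volume after mixing = 150 + 230 = 380 mL.
[Ca²⁺] = (3.30×10⁻³)(150)/380 = 1.30×10⁻³ mol/L
[SO₄²⁻] = (1.15×10⁻³)(230)/380 = 6.96×10⁻⁴ mol/L
Q = [Ca²⁺][SO₄²⁻] = 9.07×10⁻⁷
Q < Ksp (9.07×10⁻⁷ vs 3.21×10⁻⁵); the solution remains unsaturated and no precipitate forms.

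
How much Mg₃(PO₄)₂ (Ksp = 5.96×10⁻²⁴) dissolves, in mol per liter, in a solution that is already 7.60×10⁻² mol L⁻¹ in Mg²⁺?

5.83×10⁻¹¹ M

Mg₃(PO₄)₂(s) ⇌ 3 Mg²⁺(aq) + 2 PO₄³⁻(aq)
The solution already contains Mg²⁺ at 7.60×10⁻² mol L⁻¹. Let s be the molar solubility of Mg₃(PO₄)₂.
[Mg²⁺] ≈ 7.60×10⁻² mol L⁻¹ (common ion dominates); [PO₄³⁻] = 2s.
Ksp = [Mg²⁺]^3[PO₄³⁻]^2 = (7.60×10⁻²)^3(2s)^2
(2s)^2 = 5.96×10⁻²⁴ / (7.60×10⁻²)^3 = 1.36×10⁻²⁰
s = 5.83×10⁻¹¹ mol L⁻¹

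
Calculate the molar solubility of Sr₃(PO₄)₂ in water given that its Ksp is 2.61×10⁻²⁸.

1.19×10⁻⁶ M

Sr₃(PO₄)₂(s) ⇌ 3 Sr²⁺(aq) + 2 PO₄³⁻(aq)
Let s be the molar solubility. Then [Sr²⁺] = 3s and [PO₄³⁻] = 2s.
Ksp = [Sr²⁺]^3[PO₄³⁻]^2 = (3s)^3 · (2s)^2 = 108s^5
108s^5 = 2.61×10⁻²⁸  ⇒  s^5 = 2.42×10⁻³⁰
s = 1.19×10⁻⁶ M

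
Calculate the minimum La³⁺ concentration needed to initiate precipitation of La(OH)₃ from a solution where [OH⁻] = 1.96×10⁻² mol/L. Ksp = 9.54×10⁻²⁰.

The threshold for precipitation is Q = Ksp.
La(OH)₃(s) ⇌ La³⁺(aq) + 3 OH⁻(aq)
Ksp = [La³⁺][OH⁻]^3 = [La³⁺](1.96×10⁻²)^3
[La³⁺] = 9.54×10⁻²⁰ / (1.96×10⁻²)^3 = 1.27×10⁻¹⁴
[La³⁺] = 1.27×10⁻¹⁴ mol/L

1.27×10⁻¹⁴ M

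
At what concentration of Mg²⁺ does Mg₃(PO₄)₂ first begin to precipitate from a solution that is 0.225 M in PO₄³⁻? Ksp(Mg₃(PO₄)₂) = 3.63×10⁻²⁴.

Precipitation of each salt begins when its ion product equals Ksp.
Mg₃(PO₄)₂(s) ⇌ 3 Mg²⁺(aq) + 2 PO₄³⁻(aq)
Ksp = [Mg²⁺]^3[PO₄³⁻]^2 = [Mg²⁺]^3(0.225)^2
[Mg²⁺]^3 = 3.63×10⁻²⁴ / (0.225)^2 = 7.17×10⁻²³
[Mg²⁺] = 4.15×10⁻⁸ M

4.15×10⁻⁸ M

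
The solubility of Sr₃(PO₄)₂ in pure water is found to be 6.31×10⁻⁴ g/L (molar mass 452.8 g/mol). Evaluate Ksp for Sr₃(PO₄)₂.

Ksp = 5.68×10⁻²⁸

Molar solubility s = (6.31×10⁻⁴ g/L) / (452.8 g/mol) = 1.3936×10⁻⁶ mol/L
Sr₃(PO₄)₂(s) ⇌ 3 Sr²⁺(aq) + 2 PO₄³⁻(aq)
If s mol/L of Sr₃(PO₄)₂ dissolves, [Sr²⁺] = 3s and [PO₄³⁻] = 2s.
Ksp = [Sr²⁺]^3[PO₄³⁻]^2 = (3s)^3 · (2s)^2 = 108s^5
Ksp = 108 × (1.3936×10⁻⁶)^5 = 5.68×10⁻²⁸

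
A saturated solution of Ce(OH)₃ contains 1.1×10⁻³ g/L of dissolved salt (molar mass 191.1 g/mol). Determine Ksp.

Molar solubility s = (1.1×10⁻³ g/L) / (191.1 g/mol) = 5.756×10⁻⁶ mol/L
Ce(OH)₃(s) ⇌ Ce³⁺(aq) + 3 OH⁻(aq)
With molar solubility s: [Ce³⁺] = s, [OH⁻] = 3s.
Ksp = [Ce³⁺][OH⁻]^3 = s · (3s)^3 = 27s^4
Ksp = 27 × (5.756×10⁻⁶)^4 = 3.0×10⁻²⁰

Ksp = 3.0×10⁻²⁰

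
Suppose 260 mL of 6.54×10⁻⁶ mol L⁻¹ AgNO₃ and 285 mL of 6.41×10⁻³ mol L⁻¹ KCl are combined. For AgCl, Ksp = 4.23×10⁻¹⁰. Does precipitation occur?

Yes

After mixing, V = 260 mL + 285 mL = 545 mL.
[Ag⁺] = (6.54×10⁻⁶)(260)/545 = 3.12×10⁻⁶ mol L⁻¹
[Cl⁻] = (6.41×10⁻³)(285)/545 = 3.35×10⁻³ mol L⁻¹
Q = [Ag⁺][Cl⁻] = 1.05×10⁻⁸
Q = 1.05×10⁻⁸ > Ksp = 4.23×10⁻¹⁰, so the solution is supersaturated and AgCl precipitates.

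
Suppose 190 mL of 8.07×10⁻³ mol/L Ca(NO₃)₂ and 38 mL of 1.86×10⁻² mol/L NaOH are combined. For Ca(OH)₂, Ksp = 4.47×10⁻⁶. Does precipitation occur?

No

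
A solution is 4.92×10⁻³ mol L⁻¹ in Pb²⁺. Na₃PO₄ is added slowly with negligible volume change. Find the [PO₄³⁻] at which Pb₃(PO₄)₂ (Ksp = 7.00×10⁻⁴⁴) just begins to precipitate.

7.67×10⁻¹⁹ M

Precipitation of each salt begins when its ion product equals Ksp.
Pb₃(PO₄)₂(s) ⇌ 3 Pb²⁺(aq) + 2 PO₄³⁻(aq)
Ksp = [Pb²⁺]^3[PO₄³⁻]^2 = [PO₄³⁻]^2(4.92×10⁻³)^3
[PO₄³⁻]^2 = 7.00×10⁻⁴⁴ / (4.92×10⁻³)^3 = 5.88×10⁻³⁷
[PO₄³⁻] = 7.67×10⁻¹⁹ mol L⁻¹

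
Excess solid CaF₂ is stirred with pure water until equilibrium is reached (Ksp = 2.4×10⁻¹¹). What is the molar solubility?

CaF₂(s) ⇌ Ca²⁺(aq) + 2 F⁻(aq)
If s mol/L of CaF₂ dissolves, [Ca²⁺] = s and [F⁻] = 2s.
Ksp = [Ca²⁺][F⁻]^2 = s · (2s)^2 = 4s^3
4s^3 = 2.4×10⁻¹¹  ⇒  s^3 = 6.0×10⁻¹²
s = 1.8×10⁻⁴ mol/L

1.8×10⁻⁴ M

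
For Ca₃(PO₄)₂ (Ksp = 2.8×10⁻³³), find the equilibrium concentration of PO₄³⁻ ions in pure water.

Ca₃(PO₄)₂(s) ⇌ 3 Ca²⁺(aq) + 2 PO₄³⁻(aq)
With molar solubility s: [Ca²⁺] = 3s, [PO₄³⁻] = 2s.
Ksp = [Ca²⁺]^3[PO₄³⁻]^2 = (3s)^3 · (2s)^2 = 108s^5 = 2.8×10⁻³³
s = 1.2×10⁻⁷ mol/L
[PO₄³⁻] = 2s = 2.4×10⁻⁷ mol/L

2.4×10⁻⁷ M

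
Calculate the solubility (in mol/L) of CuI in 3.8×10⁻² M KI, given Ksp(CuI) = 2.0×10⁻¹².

5.3×10⁻¹¹ M

CuI(s) ⇌ Cu⁺(aq) + I⁻(aq)
With I⁻ already at 3.8×10⁻² M and s small, take [I⁻] ≈ 3.8×10⁻² M and [Cu⁺] = s.
Ksp = [Cu⁺][I⁻] = s(3.8×10⁻²)
s = 2.0×10⁻¹² / (3.8×10⁻²) = 5.3×10⁻¹¹
s = 5.3×10⁻¹¹ M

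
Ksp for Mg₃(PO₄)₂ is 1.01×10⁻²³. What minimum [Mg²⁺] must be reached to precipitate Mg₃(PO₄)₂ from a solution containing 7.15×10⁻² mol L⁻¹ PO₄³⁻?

A salt starts to precipitate once the ion product Q reaches its Ksp.
Mg₃(PO₄)₂(s) ⇌ 3 Mg²⁺(aq) + 2 PO₄³⁻(aq)
Ksp = [Mg²⁺]^3[PO₄³⁻]^2 = [Mg²⁺]^3(7.15×10⁻²)^2
[Mg²⁺]^3 = 1.01×10⁻²³ / (7.15×10⁻²)^2 = 1.98×10⁻²¹
[Mg²⁺] = 1.25×10⁻⁷ mol L⁻¹

1.25×10⁻⁷ M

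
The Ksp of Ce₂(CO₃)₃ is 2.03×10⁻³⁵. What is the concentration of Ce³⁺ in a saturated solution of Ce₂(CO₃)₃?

9.03×10⁻⁸ M

Ce₂(CO₃)₃(s) ⇌ 2 Ce³⁺(aq) + 3 CO₃²⁻(aq)
With molar solubility s: [Ce³⁺] = 2s, [CO₃²⁻] = 3s.
Ksp = [Ce³⁺]^2[CO₃²⁻]^3 = (2s)^2 · (3s)^3 = 108s^5 = 2.03×10⁻³⁵
s = 4.52×10⁻⁸ M
[Ce³⁺] = 2s = 9.03×10⁻⁸ M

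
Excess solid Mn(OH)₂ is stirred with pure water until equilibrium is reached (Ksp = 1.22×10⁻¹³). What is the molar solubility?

3.12×10⁻⁵ M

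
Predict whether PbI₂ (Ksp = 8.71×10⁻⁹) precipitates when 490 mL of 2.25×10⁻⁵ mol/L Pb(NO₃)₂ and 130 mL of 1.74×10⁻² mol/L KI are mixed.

No

The combined volume is 620 mL.
[Pb²⁺] = (2.25×10⁻⁵)(490)/620 = 1.78×10⁻⁵ mol/L
[I⁻] = (1.74×10⁻²)(130)/620 = 3.65×10⁻³ mol/L
Q = [Pb²⁺][I⁻]^2 = 2.37×10⁻¹⁰
Q = 2.37×10⁻¹⁰ < Ksp = 8.71×10⁻⁹, so the solution is unsaturated and no precipitate forms.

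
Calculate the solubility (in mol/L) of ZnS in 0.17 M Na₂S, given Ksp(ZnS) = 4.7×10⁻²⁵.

ZnS(s) ⇌ Zn²⁺(aq) + S²⁻(aq)
The solution already contains S²⁻ at 0.17 M. Let s be the molar solubility of ZnS.
[S²⁻] ≈ 0.17 M (common ion dominates); [Zn²⁺] = s.
Ksp = [Zn²⁺][S²⁻] = s(0.17)
s = 4.7×10⁻²⁵ / (0.17) = 2.8×10⁻²⁴
s = 2.8×10⁻²⁴ M

2.8×10⁻²⁴ M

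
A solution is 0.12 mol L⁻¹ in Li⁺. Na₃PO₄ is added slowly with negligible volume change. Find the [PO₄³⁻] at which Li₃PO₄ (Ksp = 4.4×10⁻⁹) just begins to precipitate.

Precipitation of each salt begins when its ion product equals Ksp.
Li₃PO₄(s) ⇌ 3 Li⁺(aq) + PO₄³⁻(aq)
Ksp = [Li⁺]^3[PO₄³⁻] = [PO₄³⁻](0.12)^3
[PO₄³⁻] = 4.4×10⁻⁹ / (0.12)^3 = 2.5×10⁻⁶
[PO₄³⁻] = 2.5×10⁻⁶ mol L⁻¹

2.5×10⁻⁶ M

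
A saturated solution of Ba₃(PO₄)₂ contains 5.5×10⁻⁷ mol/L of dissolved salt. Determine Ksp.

Ba₃(PO₄)₂(s) ⇌ 3 Ba²⁺(aq) + 2 PO₄³⁻(aq)
Call the molar solubility s, so that [Ba²⁺] = 3s and [PO₄³⁻] = 2s.
Ksp = [Ba²⁺]^3[PO₄³⁻]^2 = (3s)^3 · (2s)^2 = 108s^5
Ksp = 108 × (5.5×10⁻⁷)^5 = 5.4×10⁻³⁰

Ksp = 5.4×10⁻³⁰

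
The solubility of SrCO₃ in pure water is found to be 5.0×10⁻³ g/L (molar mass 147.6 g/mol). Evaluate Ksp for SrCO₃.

Ksp = 1.1×10⁻⁹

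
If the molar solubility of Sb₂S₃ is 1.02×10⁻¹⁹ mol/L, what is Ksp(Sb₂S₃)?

Ksp = 1.19×10⁻⁹³

Sb₂S₃(s) ⇌ 2 Sb³⁺(aq) + 3 S²⁻(aq)
Call the molar solubility s, so that [Sb³⁺] = 2s and [S²⁻] = 3s.
Ksp = [Sb³⁺]^2[S²⁻]^3 = (2s)^2 · (3s)^3 = 108s^5
Ksp = 108 × (1.02×10⁻¹⁹)^5 = 1.19×10⁻⁹³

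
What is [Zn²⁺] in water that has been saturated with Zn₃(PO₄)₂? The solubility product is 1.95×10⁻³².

5.35×10⁻⁷ M

Zn₃(PO₄)₂(s) ⇌ 3 Zn²⁺(aq) + 2 PO₄³⁻(aq)
Let s be the molar solubility. Then [Zn²⁺] = 3s and [PO₄³⁻] = 2s.
Ksp = [Zn²⁺]^3[PO₄³⁻]^2 = (3s)^3 · (2s)^2 = 108s^5 = 1.95×10⁻³²
s = 1.78×10⁻⁷ mol L⁻¹
[Zn²⁺] = 3s = 5.35×10⁻⁷ mol L⁻¹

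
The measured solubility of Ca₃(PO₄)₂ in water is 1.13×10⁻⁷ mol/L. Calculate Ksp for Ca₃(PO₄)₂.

Ksp = 1.99×10⁻³³

Ca₃(PO₄)₂(s) ⇌ 3 Ca²⁺(aq) + 2 PO₄³⁻(aq)
If s mol/L of Ca₃(PO₄)₂ dissolves, [Ca²⁺] = 3s and [PO₄³⁻] = 2s.
Ksp = [Ca²⁺]^3[PO₄³⁻]^2 = (3s)^3 · (2s)^2 = 108s^5
Ksp = 108 × (1.13×10⁻⁷)^5 = 1.99×10⁻³³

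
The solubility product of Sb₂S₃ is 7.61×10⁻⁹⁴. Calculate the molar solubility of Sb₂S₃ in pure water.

9.32×10⁻²⁰ M

Sb₂S₃(s) ⇌ 2 Sb³⁺(aq) + 3 S²⁻(aq)
Call the molar solubility s, so that [Sb³⁺] = 2s and [S²⁻] = 3s.
Ksp = [Sb³⁺]^2[S²⁻]^3 = (2s)^2 · (3s)^3 = 108s^5
108s^5 = 7.61×10⁻⁹⁴  ⇒  s^5 = 7.05×10⁻⁹⁶
Taking the 5th root, s = 9.32×10⁻²⁰ mol L⁻¹.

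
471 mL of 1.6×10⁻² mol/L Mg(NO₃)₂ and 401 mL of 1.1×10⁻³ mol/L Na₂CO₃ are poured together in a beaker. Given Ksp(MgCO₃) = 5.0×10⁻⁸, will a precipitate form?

Yes

Total volume after mixing = 471 + 401 = 872 mL.
[Mg²⁺] = (1.6×10⁻²)(471)/872 = 8.6×10⁻³ mol/L
[CO₃²⁻] = (1.1×10⁻³)(401)/872 = 5.1×10⁻⁴ mol/L
Q = [Mg²⁺][CO₃²⁻] = 4.4×10⁻⁶
Because Q > Ksp (4.4×10⁻⁶ vs 5.0×10⁻⁸), a precipitate of MgCO₃ forms.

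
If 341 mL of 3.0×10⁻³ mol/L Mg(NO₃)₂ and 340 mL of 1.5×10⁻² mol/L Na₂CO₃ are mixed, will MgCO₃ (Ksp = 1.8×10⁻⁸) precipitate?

Yes

The combined volume is 681 mL.
[Mg²⁺] = (3.0×10⁻³)(341)/681 = 1.5×10⁻³ mol/L
[CO₃²⁻] = (1.5×10⁻²)(340)/681 = 7.5×10⁻³ mol/L
Q = [Mg²⁺][CO₃²⁻] = 1.1×10⁻⁵
Because Q > Ksp (1.1×10⁻⁵ vs 1.8×10⁻⁸), a precipitate of MgCO₃ forms.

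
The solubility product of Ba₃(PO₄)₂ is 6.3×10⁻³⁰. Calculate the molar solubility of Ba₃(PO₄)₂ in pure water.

Ba₃(PO₄)₂(s) ⇌ 3 Ba²⁺(aq) + 2 PO₄³⁻(aq)
Call the molar solubility s, so that [Ba²⁺] = 3s and [PO₄³⁻] = 2s.
Ksp = [Ba²⁺]^3[PO₄³⁻]^2 = (3s)^3 · (2s)^2 = 108s^5
108s^5 = 6.3×10⁻³⁰  ⇒  s^5 = 5.8×10⁻³²
Taking the 5th root, s = 5.7×10⁻⁷ M.

5.7×10⁻⁷ M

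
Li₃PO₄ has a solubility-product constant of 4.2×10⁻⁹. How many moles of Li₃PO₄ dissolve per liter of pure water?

3.5×10⁻³ M

Li₃PO₄(s) ⇌ 3 Li⁺(aq) + PO₄³⁻(aq)
For each mole of Li₃PO₄ that dissolves per liter, [Li⁺] = 3s and [PO₄³⁻] = s; let s denote this solubility.
Ksp = [Li⁺]^3[PO₄³⁻] = (3s)^3 · s = 27s^4
27s^4 = 4.2×10⁻⁹  ⇒  s^4 = 1.6×10⁻¹⁰
Taking the 4th root, s = 3.5×10⁻³ mol/L.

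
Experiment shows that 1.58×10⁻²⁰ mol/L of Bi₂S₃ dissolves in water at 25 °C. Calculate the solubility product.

Bi₂S₃(s) ⇌ 2 Bi³⁺(aq) + 3 S²⁻(aq)
For each mole of Bi₂S₃ that dissolves per liter, [Bi³⁺] = 2s and [S²⁻] = 3s; let s denote this solubility.
Ksp = [Bi³⁺]^2[S²⁻]^3 = (2s)^2 · (3s)^3 = 108s^5
Ksp = 108 × (1.58×10⁻²⁰)^5 = 1.06×10⁻⁹⁷

Ksp = 1.06×10⁻⁹⁷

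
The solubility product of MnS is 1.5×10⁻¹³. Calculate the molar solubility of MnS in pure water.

MnS(s) ⇌ Mn²⁺(aq) + S²⁻(aq)
Let s be the molar solubility. Then [Mn²⁺] = s and [S²⁻] = s.
Ksp = [Mn²⁺][S²⁻] = s · s = s^2
s^2 = 1.5×10⁻¹³
s = 3.9×10⁻⁷ mol/L

3.9×10⁻⁷ M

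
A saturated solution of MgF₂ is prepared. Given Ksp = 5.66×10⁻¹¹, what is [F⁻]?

MgF₂(s) ⇌ Mg²⁺(aq) + 2 F⁻(aq)
Call the molar solubility s, so that [Mg²⁺] = s and [F⁻] = 2s.
Ksp = [Mg²⁺][F⁻]^2 = s · (2s)^2 = 4s^3 = 5.66×10⁻¹¹
s = 2.42×10⁻⁴ mol/L
[F⁻] = 2s = 4.84×10⁻⁴ mol/L

4.84×10⁻⁴ M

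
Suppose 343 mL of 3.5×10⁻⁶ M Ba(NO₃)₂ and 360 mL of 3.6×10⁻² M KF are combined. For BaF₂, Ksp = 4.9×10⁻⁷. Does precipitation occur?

No

After mixing, V = 343 mL + 360 mL = 703 mL.
[Ba²⁺] = (3.5×10⁻⁶)(343)/703 = 1.7×10⁻⁶ M
[F⁻] = (3.6×10⁻²)(360)/703 = 1.8×10⁻² M
Q = [Ba²⁺][F⁻]^2 = 5.8×10⁻¹⁰
Since Q (5.8×10⁻¹⁰) is less than Ksp (4.9×10⁻⁷), no BaF₂ precipitates.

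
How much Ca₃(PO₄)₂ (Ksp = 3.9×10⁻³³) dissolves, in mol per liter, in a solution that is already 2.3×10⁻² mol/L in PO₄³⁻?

Ca₃(PO₄)₂(s) ⇌ 3 Ca²⁺(aq) + 2 PO₄³⁻(aq)
Let s be the solubility of Ca₃(PO₄)₂ here. The common ion gives [PO₄³⁻] ≈ 2.3×10⁻² mol/L, and [Ca²⁺] = 3s.
Ksp = [Ca²⁺]^3[PO₄³⁻]^2 = (3s)^3(2.3×10⁻²)^2
(3s)^3 = 3.9×10⁻³³ / (2.3×10⁻²)^2 = 7.4×10⁻³⁰
s = 6.5×10⁻¹¹ mol/L

6.5×10⁻¹¹ M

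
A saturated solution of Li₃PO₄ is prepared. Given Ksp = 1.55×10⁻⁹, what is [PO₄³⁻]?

2.75×10⁻³ M

Li₃PO₄(s) ⇌ 3 Li⁺(aq) + PO₄³⁻(aq)
With molar solubility s: [Li⁺] = 3s, [PO₄³⁻] = s.
Ksp = [Li⁺]^3[PO₄³⁻] = (3s)^3 · s = 27s^4 = 1.55×10⁻⁹
s = 2.75×10⁻³ mol/L
[PO₄³⁻] = s = 2.75×10⁻³ mol/L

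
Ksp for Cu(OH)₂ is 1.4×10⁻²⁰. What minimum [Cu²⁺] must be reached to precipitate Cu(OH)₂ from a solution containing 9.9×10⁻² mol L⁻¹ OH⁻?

Each salt precipitates once Q = Ksp for that salt.
Cu(OH)₂(s) ⇌ Cu²⁺(aq) + 2 OH⁻(aq)
Ksp = [Cu²⁺][OH⁻]^2 = [Cu²⁺](9.9×10⁻²)^2
[Cu²⁺] = 1.4×10⁻²⁰ / (9.9×10⁻²)^2 = 1.4×10⁻¹⁸
[Cu²⁺] = 1.4×10⁻¹⁸ mol L⁻¹

1.4×10⁻¹⁸ M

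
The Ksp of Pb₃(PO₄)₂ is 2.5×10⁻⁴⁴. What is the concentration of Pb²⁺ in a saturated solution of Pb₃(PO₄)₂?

Pb₃(PO₄)₂(s) ⇌ 3 Pb²⁺(aq) + 2 PO₄³⁻(aq)
With molar solubility s: [Pb²⁺] = 3s, [PO₄³⁻] = 2s.
Ksp = [Pb²⁺]^3[PO₄³⁻]^2 = (3s)^3 · (2s)^2 = 108s^5 = 2.5×10⁻⁴⁴
s = 7.5×10⁻¹⁰ mol L⁻¹
[Pb²⁺] = 3s = 2.2×10⁻⁹ mol L⁻¹

2.2×10⁻⁹ M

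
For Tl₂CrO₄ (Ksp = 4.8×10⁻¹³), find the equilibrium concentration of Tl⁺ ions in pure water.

Tl₂CrO₄(s) ⇌ 2 Tl⁺(aq) + CrO₄²⁻(aq)
If s mol/L of Tl₂CrO₄ dissolves, [Tl⁺] = 2s and [CrO₄²⁻] = s.
Ksp = [Tl⁺]^2[CrO₄²⁻] = (2s)^2 · s = 4s^3 = 4.8×10⁻¹³
s = 4.9×10⁻⁵ mol/L
[Tl⁺] = 2s = 9.9×10⁻⁵ mol/L

9.9×10⁻⁵ M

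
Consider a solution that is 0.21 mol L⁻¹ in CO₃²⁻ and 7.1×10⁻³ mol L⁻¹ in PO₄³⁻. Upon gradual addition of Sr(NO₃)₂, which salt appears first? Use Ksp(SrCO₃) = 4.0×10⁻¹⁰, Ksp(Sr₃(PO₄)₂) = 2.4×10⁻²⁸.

SrCO₃

Each salt precipitates once Q = Ksp for that salt.
For SrCO₃: [Sr²⁺] = (Ksp/[CO₃²⁻]) = 1.9×10⁻⁹ mol L⁻¹
For Sr₃(PO₄)₂: [Sr²⁺] = (Ksp/[PO₄³⁻]^2)^(1/3) = 1.7×10⁻⁸ mol L⁻¹
SrCO₃ requires the lower [Sr²⁺], so it precipitates first.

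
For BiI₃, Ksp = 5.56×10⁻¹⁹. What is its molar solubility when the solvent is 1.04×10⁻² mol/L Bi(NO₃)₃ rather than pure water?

BiI₃(s) ⇌ Bi³⁺(aq) + 3 I⁻(aq)
The solution already contains Bi³⁺ at 1.04×10⁻² mol/L. Let s be the molar solubility of BiI₃.
[Bi³⁺] ≈ 1.04×10⁻² mol/L (common ion dominates); [I⁻] = 3s.
Ksp = [Bi³⁺][I⁻]^3 = (1.04×10⁻²)(3s)^3
(3s)^3 = 5.56×10⁻¹⁹ / (1.04×10⁻²) = 5.35×10⁻¹⁷
s = 1.26×10⁻⁶ mol/L

1.26×10⁻⁶ M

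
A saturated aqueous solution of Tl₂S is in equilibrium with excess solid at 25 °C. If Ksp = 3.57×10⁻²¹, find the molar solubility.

Tl₂S(s) ⇌ 2 Tl⁺(aq) + S²⁻(aq)
Call the molar solubility s, so that [Tl⁺] = 2s and [S²⁻] = s.
Ksp = [Tl⁺]^2[S²⁻] = (2s)^2 · s = 4s^3
4s^3 = 3.57×10⁻²¹  ⇒  s^3 = 8.93×10⁻²²
s = (8.93×10⁻²²)^(1/3) = 9.63×10⁻⁸ mol L⁻¹

9.63×10⁻⁸ M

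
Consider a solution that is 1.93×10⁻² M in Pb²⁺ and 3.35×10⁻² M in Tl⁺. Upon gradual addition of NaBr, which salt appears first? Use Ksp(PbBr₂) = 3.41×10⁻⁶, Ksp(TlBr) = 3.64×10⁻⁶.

TlBr

A salt starts to precipitate once the ion product Q reaches its Ksp.
For PbBr₂: [Br⁻] = (Ksp/[Pb²⁺])^(1/2) = 1.33×10⁻² M
For TlBr: [Br⁻] = (Ksp/[Tl⁺]) = 1.09×10⁻⁴ M
TlBr requires the lower [Br⁻], so it precipitates first.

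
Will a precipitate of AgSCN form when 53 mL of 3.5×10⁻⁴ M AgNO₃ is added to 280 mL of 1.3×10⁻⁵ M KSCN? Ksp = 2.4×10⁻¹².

Yes

After mixing, V = 53 mL + 280 mL = 333 mL.
[Ag⁺] = (3.5×10⁻⁴)(53)/333 = 5.6×10⁻⁵ M
[SCN⁻] = (1.3×10⁻⁵)(280)/333 = 1.1×10⁻⁵ M
Q = [Ag⁺][SCN⁻] = 6.1×10⁻¹⁰
Q = 6.1×10⁻¹⁰ > Ksp = 2.4×10⁻¹², so the solution is supersaturated and AgSCN precipitates.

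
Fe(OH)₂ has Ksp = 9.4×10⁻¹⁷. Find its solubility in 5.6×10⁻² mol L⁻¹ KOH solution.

3.0×10⁻¹⁴ M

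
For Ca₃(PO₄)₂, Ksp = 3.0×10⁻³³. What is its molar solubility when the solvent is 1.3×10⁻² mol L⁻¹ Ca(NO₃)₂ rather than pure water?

Ca₃(PO₄)₂(s) ⇌ 3 Ca²⁺(aq) + 2 PO₄³⁻(aq)
With Ca²⁺ already at 1.3×10⁻² mol L⁻¹ and s small, take [Ca²⁺] ≈ 1.3×10⁻² mol L⁻¹ and [PO₄³⁻] = 2s.
Ksp = [Ca²⁺]^3[PO₄³⁻]^2 = (1.3×10⁻²)^3(2s)^2
(2s)^2 = 3.0×10⁻³³ / (1.3×10⁻²)^3 = 1.4×10⁻²⁷
s = 1.8×10⁻¹⁴ mol L⁻¹

1.8×10⁻¹⁴ M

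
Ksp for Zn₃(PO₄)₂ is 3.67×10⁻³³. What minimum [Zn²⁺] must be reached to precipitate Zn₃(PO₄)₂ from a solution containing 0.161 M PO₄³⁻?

5.21×10⁻¹¹ M

Precipitation of each salt begins when its ion product equals Ksp.
Zn₃(PO₄)₂(s) ⇌ 3 Zn²⁺(aq) + 2 PO₄³⁻(aq)
Ksp = [Zn²⁺]^3[PO₄³⁻]^2 = [Zn²⁺]^3(0.161)^2
[Zn²⁺]^3 = 3.67×10⁻³³ / (0.161)^2 = 1.42×10⁻³¹
[Zn²⁺] = 5.21×10⁻¹¹ M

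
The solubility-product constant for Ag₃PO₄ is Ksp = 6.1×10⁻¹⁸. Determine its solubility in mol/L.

2.2×10⁻⁵ M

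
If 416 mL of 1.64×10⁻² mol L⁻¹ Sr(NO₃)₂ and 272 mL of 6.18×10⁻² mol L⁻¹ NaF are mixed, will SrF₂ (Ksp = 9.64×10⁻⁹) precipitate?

Yes

After mixing, V = 416 mL + 272 mL = 688 mL.
[Sr²⁺] = (1.64×10⁻²)(416)/688 = 9.92×10⁻³ mol L⁻¹
[F⁻] = (6.18×10⁻²)(272)/688 = 2.44×10⁻² mol L⁻¹
Q = [Sr²⁺][F⁻]^2 = 5.92×10⁻⁶
Q = 5.92×10⁻⁶ > Ksp = 9.64×10⁻⁹, so the solution is supersaturated and SrF₂ precipitates.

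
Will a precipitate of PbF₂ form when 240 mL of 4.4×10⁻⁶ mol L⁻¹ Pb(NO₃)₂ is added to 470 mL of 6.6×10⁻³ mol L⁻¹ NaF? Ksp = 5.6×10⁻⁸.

No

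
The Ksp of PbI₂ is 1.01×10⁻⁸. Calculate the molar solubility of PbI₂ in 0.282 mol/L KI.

PbI₂(s) ⇌ Pb²⁺(aq) + 2 I⁻(aq)
Let s be the solubility of PbI₂ here. The common ion gives [I⁻] ≈ 0.282 mol/L, and [Pb²⁺] = s.
Ksp = [Pb²⁺][I⁻]^2 = s(0.282)^2
s = 1.01×10⁻⁸ / (0.282)^2 = 1.27×10⁻⁷
s = 1.27×10⁻⁷ mol/L

1.27×10⁻⁷ M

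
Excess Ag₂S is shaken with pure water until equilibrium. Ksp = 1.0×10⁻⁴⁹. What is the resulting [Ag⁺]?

5.8×10⁻¹⁷ M

Ag₂S(s) ⇌ 2 Ag⁺(aq) + S²⁻(aq)
If s mol/L of Ag₂S dissolves, [Ag⁺] = 2s and [S²⁻] = s.
Ksp = [Ag⁺]^2[S²⁻] = (2s)^2 · s = 4s^3 = 1.0×10⁻⁴⁹
s = 2.9×10⁻¹⁷ M
[Ag⁺] = 2s = 5.8×10⁻¹⁷ M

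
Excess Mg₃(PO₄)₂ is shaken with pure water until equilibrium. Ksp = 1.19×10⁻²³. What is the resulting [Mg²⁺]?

Mg₃(PO₄)₂(s) ⇌ 3 Mg²⁺(aq) + 2 PO₄³⁻(aq)
Let s be the molar solubility. Then [Mg²⁺] = 3s and [PO₄³⁻] = 2s.
Ksp = [Mg²⁺]^3[PO₄³⁻]^2 = (3s)^3 · (2s)^2 = 108s^5 = 1.19×10⁻²³
s = 1.02×10⁻⁵ M
[Mg²⁺] = 3s = 3.06×10⁻⁵ M

3.06×10⁻⁵ M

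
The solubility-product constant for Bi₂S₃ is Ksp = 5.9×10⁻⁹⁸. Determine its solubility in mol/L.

1.4×10⁻²⁰ M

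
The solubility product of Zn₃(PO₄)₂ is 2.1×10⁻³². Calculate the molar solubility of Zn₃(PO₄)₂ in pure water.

1.8×10⁻⁷ M

Zn₃(PO₄)₂(s) ⇌ 3 Zn²⁺(aq) + 2 PO₄³⁻(aq)
With molar solubility s: [Zn²⁺] = 3s, [PO₄³⁻] = 2s.
Ksp = [Zn²⁺]^3[PO₄³⁻]^2 = (3s)^3 · (2s)^2 = 108s^5
108s^5 = 2.1×10⁻³²  ⇒  s^5 = 1.9×10⁻³⁴
s = 1.8×10⁻⁷ mol L⁻¹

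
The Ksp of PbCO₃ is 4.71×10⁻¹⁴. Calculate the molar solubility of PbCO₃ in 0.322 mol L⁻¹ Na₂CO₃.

PbCO₃(s) ⇌ Pb²⁺(aq) + CO₃²⁻(aq)
CO₃²⁻ is already present at 0.322 mol L⁻¹. If s mol/L of PbCO₃ dissolves, [Pb²⁺] = s while [CO₃²⁻] ≈ 0.322 mol L⁻¹.
Ksp = [Pb²⁺][CO₃²⁻] = s(0.322)
s = 4.71×10⁻¹⁴ / (0.322) = 1.46×10⁻¹³
s = 1.46×10⁻¹³ mol L⁻¹

1.46×10⁻¹³ M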